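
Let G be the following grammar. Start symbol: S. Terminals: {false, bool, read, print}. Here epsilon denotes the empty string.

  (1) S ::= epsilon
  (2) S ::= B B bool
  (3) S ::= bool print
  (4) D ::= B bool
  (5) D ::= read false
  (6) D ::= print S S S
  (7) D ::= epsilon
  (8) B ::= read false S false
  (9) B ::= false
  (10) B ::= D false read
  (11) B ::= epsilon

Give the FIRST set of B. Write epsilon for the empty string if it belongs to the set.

{epsilon, bool, false, print, read}

FIRST(S): from S::=epsilon we get {epsilon}; from S::=B B bool we get {bool, false, print, read}; from S::=bool print we get {bool}. So FIRST(S) = {epsilon, bool, false, print, read}.
FIRST(D): from D::=B bool we get {bool, false, print, read}; from D::=read false we get {read}; from D::=print S S S we get {print}; from D::=epsilon we get {epsilon}. So FIRST(D) = {epsilon, bool, false, print, read}.
FIRST(B): from B::=read false S false we get {read}; from B::=false we get {false}; from B::=D false read we get {bool, false, print, read}; from B::=epsilon we get {epsilon}. So FIRST(B) = {epsilon, bool, false, print, read}.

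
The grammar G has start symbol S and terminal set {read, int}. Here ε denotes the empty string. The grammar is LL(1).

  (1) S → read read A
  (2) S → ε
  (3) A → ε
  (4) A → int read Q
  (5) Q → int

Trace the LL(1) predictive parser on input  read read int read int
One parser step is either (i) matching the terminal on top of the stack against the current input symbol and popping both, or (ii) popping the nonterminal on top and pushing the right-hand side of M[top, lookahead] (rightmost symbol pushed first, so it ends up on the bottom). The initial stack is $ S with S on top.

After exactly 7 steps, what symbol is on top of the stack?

int

step 1: stack=$ S  input=read read int read int $  — expand S → read read A
step 2: stack=$ A read read  input=read read int read int $  — match read
step 3: stack=$ A read  input=read int read int $  — match read
step 4: stack=$ A  input=int read int $  — expand A → int read Q
step 5: stack=$ Q read int  input=int read int $  — match int
step 6: stack=$ Q read  input=read int $  — match read
step 7: stack=$ Q  input=int $  — expand Q → int
Stack after step 7: $ int (top = int).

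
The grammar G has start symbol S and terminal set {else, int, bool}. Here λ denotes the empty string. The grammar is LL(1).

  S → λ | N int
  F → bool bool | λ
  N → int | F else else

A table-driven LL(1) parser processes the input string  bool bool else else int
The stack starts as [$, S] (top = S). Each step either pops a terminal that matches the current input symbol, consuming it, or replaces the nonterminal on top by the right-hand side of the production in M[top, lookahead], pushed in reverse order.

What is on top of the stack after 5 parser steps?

     Stack                      Input                      Action
  1  $ S                        bool bool else else int $  expand S → N int
  2  $ int N                    bool bool else else int $  expand N → F else else
  3  $ int else else F          bool bool else else int $  expand F → bool bool
  4  $ int else else bool bool  bool bool else else int $  match bool
  5  $ int else else bool       bool else else int $       match bool
Stack after step 5: $ int else else (top = else).

else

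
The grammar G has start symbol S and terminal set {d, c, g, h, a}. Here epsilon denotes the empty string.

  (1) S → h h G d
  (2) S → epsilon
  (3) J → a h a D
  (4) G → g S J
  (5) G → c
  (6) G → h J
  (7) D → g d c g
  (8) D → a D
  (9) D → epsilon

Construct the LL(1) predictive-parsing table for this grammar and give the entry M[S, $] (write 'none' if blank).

S → epsilon

FIRST(S): from S→h h G d we get {h}; from S→epsilon we get {epsilon}. So FIRST(S) = {epsilon, h}.
FIRST(J): from J→a h a D we get {a}. So FIRST(J) = {a}.
FIRST(G): from G→g S J we get {g}; from G→c we get {c}; from G→h J we get {h}. So FIRST(G) = {c, g, h}.
FIRST(D): from D→g d c g we get {g}; from D→a D we get {a}; from D→epsilon we get {epsilon}. So FIRST(D) = {epsilon, a, g}.
FOLLOW(S) includes $ since S is the start symbol.
FOLLOW(S): in G→g S J, S is followed by J with FIRST {a}. Thus FOLLOW(S) = {$, a}.
For S → h h G d: FIRST(h h G d) = {h}, so it goes in M[S, t] for t ∈ {h}.
For S → epsilon: FIRST(epsilon) = {epsilon}, so it goes in M[S, t] for t ∈ {}; since epsilon ∈ FIRST, also for every t ∈ FOLLOW(S) = {$, a}.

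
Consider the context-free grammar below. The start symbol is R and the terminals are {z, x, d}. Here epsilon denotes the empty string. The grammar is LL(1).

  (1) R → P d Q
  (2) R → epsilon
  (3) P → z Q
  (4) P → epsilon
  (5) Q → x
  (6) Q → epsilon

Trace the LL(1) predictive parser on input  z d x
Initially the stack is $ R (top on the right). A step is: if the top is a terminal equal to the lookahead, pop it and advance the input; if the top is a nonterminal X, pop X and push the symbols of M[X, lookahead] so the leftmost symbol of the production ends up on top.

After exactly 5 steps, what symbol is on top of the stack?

     Stack      Input    Action
  1  $ R        z d x $  expand R → P d Q
  2  $ Q d P    z d x $  expand P → z Q
  3  $ Q d Q z  z d x $  match z
  4  $ Q d Q    d x $    expand Q → epsilon
  5  $ Q d      d x $    match d
Stack after step 5: $ Q (top = Q).

Q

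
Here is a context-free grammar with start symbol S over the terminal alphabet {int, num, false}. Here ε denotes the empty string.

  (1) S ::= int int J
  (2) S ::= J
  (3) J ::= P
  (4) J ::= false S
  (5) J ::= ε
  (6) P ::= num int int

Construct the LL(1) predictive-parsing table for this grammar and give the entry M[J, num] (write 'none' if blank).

FIRST(P): from P::=num int int we get {num}. So FIRST(P) = {num}.
FIRST(J): from J::=P we get {num}; from J::=false S we get {false}; from J::=ε we get {ε}. So FIRST(J) = {ε, false, num}.
FIRST(S): from S::=int int J we get {int}; from S::=J we get {ε, false, num}. So FIRST(S) = {ε, false, int, num}.
FOLLOW(S) includes $ since S is the start symbol.
FOLLOW(S): in J::=false S, the suffix after S is empty, so FOLLOW(S) ⊇ FOLLOW(J) = {$}. Thus FOLLOW(S) = {$}.
FOLLOW(J): in S::=int int J, the suffix after J is empty, so FOLLOW(J) ⊇ FOLLOW(S) = {$}; in S::=J, the suffix after J is empty, so FOLLOW(J) ⊇ FOLLOW(S) = {$}. Thus FOLLOW(J) = {$}.
For J ::= P: FIRST(P) = {num}, so it goes in M[J, t] for t ∈ {num}.
For J ::= false S: FIRST(false S) = {false}, so it goes in M[J, t] for t ∈ {false}.
For J ::= ε: FIRST(ε) = {ε}, so it goes in M[J, t] for t ∈ {}; since ε ∈ FIRST, also for every t ∈ FOLLOW(J) = {$}.

J ::= P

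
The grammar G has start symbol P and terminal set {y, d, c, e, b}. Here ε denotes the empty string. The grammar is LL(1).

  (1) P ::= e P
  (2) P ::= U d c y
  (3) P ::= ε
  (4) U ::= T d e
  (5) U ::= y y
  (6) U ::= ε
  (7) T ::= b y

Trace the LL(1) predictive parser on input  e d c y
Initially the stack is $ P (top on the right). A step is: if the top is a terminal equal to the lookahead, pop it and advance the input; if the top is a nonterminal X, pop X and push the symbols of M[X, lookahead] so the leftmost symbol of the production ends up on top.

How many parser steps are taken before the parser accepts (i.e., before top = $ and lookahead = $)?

7

     Stack      Input      Action
  1  $ P        e d c y $  expand P ::= e P
  2  $ P e      e d c y $  match e
  3  $ P        d c y $    expand P ::= U d c y
  4  $ y c d U  d c y $    expand U ::= ε
  5  $ y c d    d c y $    match d
  6  $ y c      c y $      match c
  7  $ y        y $        match y
Accept reached after 7 steps.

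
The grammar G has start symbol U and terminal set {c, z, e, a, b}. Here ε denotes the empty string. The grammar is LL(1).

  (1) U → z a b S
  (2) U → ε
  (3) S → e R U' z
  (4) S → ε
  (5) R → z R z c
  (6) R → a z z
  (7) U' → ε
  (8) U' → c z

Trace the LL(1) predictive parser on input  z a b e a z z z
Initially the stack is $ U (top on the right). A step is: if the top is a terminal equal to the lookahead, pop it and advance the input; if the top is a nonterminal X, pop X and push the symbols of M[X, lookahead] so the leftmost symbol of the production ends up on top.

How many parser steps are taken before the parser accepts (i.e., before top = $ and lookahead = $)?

      Stack         Input              Action
   1  $ U           z a b e a z z z $  expand U → z a b S
   2  $ S b a z     z a b e a z z z $  match z
   3  $ S b a       a b e a z z z $    match a
   4  $ S b         b e a z z z $      match b
   5  $ S           e a z z z $        expand S → e R U' z
   6  $ z U' R e    e a z z z $        match e
   7  $ z U' R      a z z z $          expand R → a z z
   8  $ z U' z z a  a z z z $          match a
   9  $ z U' z z    z z z $            match z
  10  $ z U' z      z z $              match z
  11  $ z U'        z $                expand U' → ε
  12  $ z           z $                match z
Accept reached after 12 steps.

12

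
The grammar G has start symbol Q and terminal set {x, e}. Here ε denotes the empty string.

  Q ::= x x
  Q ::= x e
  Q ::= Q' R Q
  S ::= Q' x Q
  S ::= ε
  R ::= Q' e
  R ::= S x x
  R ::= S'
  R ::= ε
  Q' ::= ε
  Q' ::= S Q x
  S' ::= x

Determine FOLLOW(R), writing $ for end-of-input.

FIRST(S'): from S'::=x we get {x}. So FIRST(S') = {x}.
FIRST(Q): from Q::=x x we get {x}; from Q::=x e we get {x}; from Q::=Q' R Q we get {e, x}. So FIRST(Q) = {e, x}.
FIRST(S): from S::=Q' x Q we get {e, x}; from S::=ε we get {ε}. So FIRST(S) = {ε, e, x}.
FIRST(Q'): from Q'::=ε we get {ε}; from Q'::=S Q x we get {e, x}. So FIRST(Q') = {ε, e, x}.
FIRST(R): from R::=Q' e we get {e, x}; from R::=S x x we get {e, x}; from R::=S' we get {x}; from R::=ε we get {ε}. So FIRST(R) = {ε, e, x}.
FOLLOW(Q) includes $ since Q is the start symbol.
FOLLOW(S): in R::=S x x, S is followed by x x with FIRST {x}; in Q'::=S Q x, S is followed by Q x with FIRST {e, x}. Thus FOLLOW(S) = {e, x}.
FOLLOW(Q): in Q::=Q' R Q, the suffix after Q is empty (adds nothing new); in S::=Q' x Q, the suffix after Q is empty, so FOLLOW(Q) ⊇ FOLLOW(S) = {e, x}; in Q'::=S Q x, Q is followed by x with FIRST {x}. Thus FOLLOW(Q) = {$, e, x}.
FOLLOW(R): in Q::=Q' R Q, R is followed by Q with FIRST {e, x}. Thus FOLLOW(R) = {e, x}.
FOLLOW(Q'): in Q::=Q' R Q, Q' is followed by R Q with FIRST {e, x}; in S::=Q' x Q, Q' is followed by x Q with FIRST {x}; in R::=Q' e, Q' is followed by e with FIRST {e}. Thus FOLLOW(Q') = {e, x}.
FOLLOW(S'): in R::=S', the suffix after S' is empty, so FOLLOW(S') ⊇ FOLLOW(R) = {e, x}. Thus FOLLOW(S') = {e, x}.

{e, x}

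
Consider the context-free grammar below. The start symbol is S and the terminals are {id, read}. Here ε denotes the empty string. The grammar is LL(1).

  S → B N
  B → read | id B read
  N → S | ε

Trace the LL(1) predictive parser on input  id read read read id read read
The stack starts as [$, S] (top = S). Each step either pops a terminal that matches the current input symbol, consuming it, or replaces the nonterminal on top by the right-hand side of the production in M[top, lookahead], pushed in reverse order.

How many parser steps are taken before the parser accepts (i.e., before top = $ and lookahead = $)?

step 1: stack=$ S  input=id read read read id read read $  — expand S → B N
step 2: stack=$ N B  input=id read read read id read read $  — expand B → id B read
step 3: stack=$ N read B id  input=id read read read id read read $  — match id
step 4: stack=$ N read B  input=read read read id read read $  — expand B → read
step 5: stack=$ N read read  input=read read read id read read $  — match read
step 6: stack=$ N read  input=read read id read read $  — match read
step 7: stack=$ N  input=read id read read $  — expand N → S
step 8: stack=$ S  input=read id read read $  — expand S → B N
step 9: stack=$ N B  input=read id read read $  — expand B → read
step 10: stack=$ N read  input=read id read read $  — match read
step 11: stack=$ N  input=id read read $  — expand N → S
step 12: stack=$ S  input=id read read $  — expand S → B N
step 13: stack=$ N B  input=id read read $  — expand B → id B read
step 14: stack=$ N read B id  input=id read read $  — match id
step 15: stack=$ N read B  input=read read $  — expand B → read
step 16: stack=$ N read read  input=read read $  — match read
step 17: stack=$ N read  input=read $  — match read
step 18: stack=$ N  input=$  — expand N → ε
Accept reached after 18 steps.

18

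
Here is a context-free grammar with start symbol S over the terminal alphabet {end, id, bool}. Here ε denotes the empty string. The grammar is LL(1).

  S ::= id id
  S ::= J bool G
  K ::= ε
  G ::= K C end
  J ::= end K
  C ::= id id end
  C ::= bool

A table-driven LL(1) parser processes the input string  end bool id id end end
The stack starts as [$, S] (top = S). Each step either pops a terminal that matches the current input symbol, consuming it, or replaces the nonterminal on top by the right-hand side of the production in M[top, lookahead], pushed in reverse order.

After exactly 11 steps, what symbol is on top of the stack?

end

      Stack            Input                     Action
   1  $ S              end bool id id end end $  expand S ::= J bool G
   2  $ G bool J       end bool id id end end $  expand J ::= end K
   3  $ G bool K end   end bool id id end end $  match end
   4  $ G bool K       bool id id end end $      expand K ::= ε
   5  $ G bool         bool id id end end $      match bool
   6  $ G              id id end end $           expand G ::= K C end
   7  $ end C K        id id end end $           expand K ::= ε
   8  $ end C          id id end end $           expand C ::= id id end
   9  $ end end id id  id id end end $           match id
  10  $ end end id     id end end $              match id
  11  $ end end        end end $                 match end
Stack after step 11: $ end (top = end).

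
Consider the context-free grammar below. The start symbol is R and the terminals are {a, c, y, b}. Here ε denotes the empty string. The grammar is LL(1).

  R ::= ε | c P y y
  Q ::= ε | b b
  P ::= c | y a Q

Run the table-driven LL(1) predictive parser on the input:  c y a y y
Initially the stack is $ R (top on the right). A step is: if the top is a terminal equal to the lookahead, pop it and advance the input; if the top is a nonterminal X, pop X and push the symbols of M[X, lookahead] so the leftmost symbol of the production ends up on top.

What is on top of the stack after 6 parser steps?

step 1: stack=$ R  input=c y a y y $  — expand R ::= c P y y
step 2: stack=$ y y P c  input=c y a y y $  — match c
step 3: stack=$ y y P  input=y a y y $  — expand P ::= y a Q
step 4: stack=$ y y Q a y  input=y a y y $  — match y
step 5: stack=$ y y Q a  input=a y y $  — match a
step 6: stack=$ y y Q  input=y y $  — expand Q ::= ε
Stack after step 6: $ y y (top = y).

y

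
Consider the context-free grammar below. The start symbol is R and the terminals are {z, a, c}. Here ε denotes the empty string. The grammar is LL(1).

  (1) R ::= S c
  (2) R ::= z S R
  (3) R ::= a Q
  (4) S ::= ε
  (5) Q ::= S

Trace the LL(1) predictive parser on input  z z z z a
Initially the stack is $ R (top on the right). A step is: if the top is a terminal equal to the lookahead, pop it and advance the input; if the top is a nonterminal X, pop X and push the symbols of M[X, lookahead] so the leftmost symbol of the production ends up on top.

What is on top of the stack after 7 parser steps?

z

     Stack    Input        Action
  1  $ R      z z z z a $  expand R ::= z S R
  2  $ R S z  z z z z a $  match z
  3  $ R S    z z z a $    expand S ::= ε
  4  $ R      z z z a $    expand R ::= z S R
  5  $ R S z  z z z a $    match z
  6  $ R S    z z a $      expand S ::= ε
  7  $ R      z z a $      expand R ::= z S R
Stack after step 7: $ R S z (top = z).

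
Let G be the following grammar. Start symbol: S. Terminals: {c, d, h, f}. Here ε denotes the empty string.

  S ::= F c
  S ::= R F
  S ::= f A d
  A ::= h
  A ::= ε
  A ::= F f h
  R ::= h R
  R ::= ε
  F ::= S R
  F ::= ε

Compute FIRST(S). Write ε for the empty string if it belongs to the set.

FIRST(R): from R::=h R we get {h}; from R::=ε we get {ε}. So FIRST(R) = {ε, h}.
FIRST(S): from S::=F c we get {c, f, h}; from S::=R F we get {ε, c, f, h}; from S::=f A d we get {f}. So FIRST(S) = {ε, c, f, h}.
FIRST(F): from F::=S R we get {ε, c, f, h}; from F::=ε we get {ε}. So FIRST(F) = {ε, c, f, h}.
FIRST(A): from A::=h we get {h}; from A::=ε we get {ε}; from A::=F f h we get {c, f, h}. So FIRST(A) = {ε, c, f, h}.

{ε, c, f, h}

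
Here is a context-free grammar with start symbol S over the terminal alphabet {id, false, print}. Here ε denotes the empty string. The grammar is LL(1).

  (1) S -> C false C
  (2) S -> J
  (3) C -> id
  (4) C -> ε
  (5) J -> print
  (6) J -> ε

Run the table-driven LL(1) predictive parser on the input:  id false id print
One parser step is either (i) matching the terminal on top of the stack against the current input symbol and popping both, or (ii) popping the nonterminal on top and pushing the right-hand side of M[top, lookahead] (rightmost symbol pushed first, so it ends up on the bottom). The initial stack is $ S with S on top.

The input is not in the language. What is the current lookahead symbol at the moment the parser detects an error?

     Stack         Input                Action
  1  $ S           id false id print $  expand S -> C false C
  2  $ C false C   id false id print $  expand C -> id
  3  $ C false id  id false id print $  match id
  4  $ C false     false id print $     match false
  5  $ C           id print $           expand C -> id
  6  $ id          id print $           match id
  7  $             print $              error: stack empty but input remains

print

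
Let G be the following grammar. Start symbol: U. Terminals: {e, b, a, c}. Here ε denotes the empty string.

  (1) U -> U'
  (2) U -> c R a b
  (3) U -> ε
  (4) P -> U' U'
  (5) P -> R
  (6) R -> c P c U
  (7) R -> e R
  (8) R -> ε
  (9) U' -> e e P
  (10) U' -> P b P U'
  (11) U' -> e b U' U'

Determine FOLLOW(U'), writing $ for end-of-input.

{$, a, b, c, e}

FIRST(R) = {ε, c, e}
FIRST(U) = {ε, b, c, e}  (via U')
FIRST(P) = {ε, b, c, e}  (via U' U', R)
FIRST(U') = {b, c, e}  (via P b P U')
FOLLOW(U) includes $ since U is the start symbol.
FOLLOW(U): in R->c P c U, the suffix after U is empty, so FOLLOW(U) ⊇ FOLLOW(R) = {$, a, b, c, e}. Thus FOLLOW(U) = {$, a, b, c, e}.
FOLLOW(P): in R->c P c U, P is followed by c U with FIRST {c}; in U'->e e P, the suffix after P is empty, so FOLLOW(P) ⊇ FOLLOW(U') = {$, a, b, c, e}; in U'->P b P U' (occurrence 1), P is followed by b P U' with FIRST {b}; in U'->P b P U' (occurrence 2), P is followed by U' with FIRST {b, c, e}. Thus FOLLOW(P) = {$, a, b, c, e}.
FOLLOW(R): in U->c R a b, R is followed by a b with FIRST {a}; in P->R, the suffix after R is empty, so FOLLOW(R) ⊇ FOLLOW(P) = {$, a, b, c, e}; in R->e R, the suffix after R is empty (adds nothing new). Thus FOLLOW(R) = {$, a, b, c, e}.
FOLLOW(U'): in U->U', the suffix after U' is empty, so FOLLOW(U') ⊇ FOLLOW(U) = {$, a, b, c, e}; in P->U' U' (occurrence 1), U' is followed by U' with FIRST {b, c, e}; in P->U' U' (occurrence 2), the suffix after U' is empty, so FOLLOW(U') ⊇ FOLLOW(P) = {$, a, b, c, e}; in U'->P b P U', the suffix after U' is empty (adds nothing new); in U'->e b U' U' (occurrence 1), U' is followed by U' with FIRST {b, c, e}; in U'->e b U' U' (occurrence 2), the suffix after U' is empty (adds nothing new). Thus FOLLOW(U') = {$, a, b, c, e}.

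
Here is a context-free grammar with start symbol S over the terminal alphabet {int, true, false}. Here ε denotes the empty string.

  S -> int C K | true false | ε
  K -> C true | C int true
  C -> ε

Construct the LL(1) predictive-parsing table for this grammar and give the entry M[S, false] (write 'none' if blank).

FIRST(S) = {ε, int, true}
FIRST(C) = {ε}
FIRST(K) = {int, true}  (via C true, C int true)
FOLLOW(S) includes $ since S is the start symbol.
FOLLOW(S): S appears on no right-hand side. Thus FOLLOW(S) = {$}.
For S -> int C K: FIRST(int C K) = {int}, so it goes in M[S, t] for t ∈ {int}.
For S -> true false: FIRST(true false) = {true}, so it goes in M[S, t] for t ∈ {true}.
For S -> ε: FIRST(ε) = {ε}, so it goes in M[S, t] for t ∈ {}; since ε ∈ FIRST, also for every t ∈ FOLLOW(S) = {$}.
None of these place a production in M[S, false].

none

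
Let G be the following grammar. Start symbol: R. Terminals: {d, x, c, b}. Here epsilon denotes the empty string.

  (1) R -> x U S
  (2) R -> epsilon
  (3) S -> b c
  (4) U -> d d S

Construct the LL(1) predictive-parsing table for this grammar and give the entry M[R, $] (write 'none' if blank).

R -> epsilon

FIRST(R) = {epsilon, x}
FIRST(S) = {b}
FIRST(U) = {d}
FOLLOW(R) includes $ since R is the start symbol.
FOLLOW(R): R appears on no right-hand side. Thus FOLLOW(R) = {$}.
For R -> x U S: FIRST(x U S) = {x}, so it goes in M[R, t] for t ∈ {x}.
For R -> epsilon: FIRST(epsilon) = {epsilon}, so it goes in M[R, t] for t ∈ {}; since epsilon ∈ FIRST, also for every t ∈ FOLLOW(R) = {$}.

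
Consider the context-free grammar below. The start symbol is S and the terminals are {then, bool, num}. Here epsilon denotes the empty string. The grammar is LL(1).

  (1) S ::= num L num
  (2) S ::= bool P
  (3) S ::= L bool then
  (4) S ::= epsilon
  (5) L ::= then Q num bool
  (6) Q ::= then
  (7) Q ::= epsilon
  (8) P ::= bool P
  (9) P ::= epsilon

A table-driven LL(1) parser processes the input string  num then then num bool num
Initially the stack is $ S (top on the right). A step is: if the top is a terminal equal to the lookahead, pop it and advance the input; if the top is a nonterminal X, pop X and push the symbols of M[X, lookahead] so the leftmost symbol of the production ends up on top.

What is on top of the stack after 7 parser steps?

     Stack                  Input                         Action
  1  $ S                    num then then num bool num $  expand S ::= num L num
  2  $ num L num            num then then num bool num $  match num
  3  $ num L                then then num bool num $      expand L ::= then Q num bool
  4  $ num bool num Q then  then then num bool num $      match then
  5  $ num bool num Q       then num bool num $           expand Q ::= then
  6  $ num bool num then    then num bool num $           match then
  7  $ num bool num         num bool num $                match num
Stack after step 7: $ num bool (top = bool).

bool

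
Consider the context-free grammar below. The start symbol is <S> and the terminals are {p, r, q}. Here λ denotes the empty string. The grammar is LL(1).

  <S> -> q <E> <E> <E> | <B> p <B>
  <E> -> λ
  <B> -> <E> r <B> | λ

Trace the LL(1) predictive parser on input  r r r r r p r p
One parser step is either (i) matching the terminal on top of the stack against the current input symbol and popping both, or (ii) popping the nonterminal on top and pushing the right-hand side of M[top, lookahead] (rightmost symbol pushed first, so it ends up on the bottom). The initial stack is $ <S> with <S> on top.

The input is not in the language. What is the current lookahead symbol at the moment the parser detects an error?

step 1: stack=$ <S>  input=r r r r r p r p $  — expand <S> -> <B> p <B>
step 2: stack=$ <B> p <B>  input=r r r r r p r p $  — expand <B> -> <E> r <B>
step 3: stack=$ <B> p <B> r <E>  input=r r r r r p r p $  — expand <E> -> λ
step 4: stack=$ <B> p <B> r  input=r r r r r p r p $  — match r
step 5: stack=$ <B> p <B>  input=r r r r p r p $  — expand <B> -> <E> r <B>
step 6: stack=$ <B> p <B> r <E>  input=r r r r p r p $  — expand <E> -> λ
step 7: stack=$ <B> p <B> r  input=r r r r p r p $  — match r
step 8: stack=$ <B> p <B>  input=r r r p r p $  — expand <B> -> <E> r <B>
step 9: stack=$ <B> p <B> r <E>  input=r r r p r p $  — expand <E> -> λ
step 10: stack=$ <B> p <B> r  input=r r r p r p $  — match r
step 11: stack=$ <B> p <B>  input=r r p r p $  — expand <B> -> <E> r <B>
step 12: stack=$ <B> p <B> r <E>  input=r r p r p $  — expand <E> -> λ
step 13: stack=$ <B> p <B> r  input=r r p r p $  — match r
step 14: stack=$ <B> p <B>  input=r p r p $  — expand <B> -> <E> r <B>
step 15: stack=$ <B> p <B> r <E>  input=r p r p $  — expand <E> -> λ
step 16: stack=$ <B> p <B> r  input=r p r p $  — match r
step 17: stack=$ <B> p <B>  input=p r p $  — expand <B> -> λ
step 18: stack=$ <B> p  input=p r p $  — match p
step 19: stack=$ <B>  input=r p $  — expand <B> -> <E> r <B>
step 20: stack=$ <B> r <E>  input=r p $  — expand <E> -> λ
step 21: stack=$ <B> r  input=r p $  — match r
step 22: stack=$ <B>  input=p $  — expand <B> -> λ
step 23: stack=$  input=p $  — error: stack empty but input remains

p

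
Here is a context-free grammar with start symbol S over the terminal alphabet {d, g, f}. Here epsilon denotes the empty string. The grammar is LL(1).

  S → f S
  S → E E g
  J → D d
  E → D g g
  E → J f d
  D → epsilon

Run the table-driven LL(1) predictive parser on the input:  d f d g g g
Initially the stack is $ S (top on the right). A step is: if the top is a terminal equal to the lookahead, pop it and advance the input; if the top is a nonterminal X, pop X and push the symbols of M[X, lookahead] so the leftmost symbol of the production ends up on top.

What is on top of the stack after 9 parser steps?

g

     Stack          Input          Action
  1  $ S            d f d g g g $  expand S → E E g
  2  $ g E E        d f d g g g $  expand E → J f d
  3  $ g E d f J    d f d g g g $  expand J → D d
  4  $ g E d f d D  d f d g g g $  expand D → epsilon
  5  $ g E d f d    d f d g g g $  match d
  6  $ g E d f      f d g g g $    match f
  7  $ g E d        d g g g $      match d
  8  $ g E          g g g $        expand E → D g g
  9  $ g g g D      g g g $        expand D → epsilon
Stack after step 9: $ g g g (top = g).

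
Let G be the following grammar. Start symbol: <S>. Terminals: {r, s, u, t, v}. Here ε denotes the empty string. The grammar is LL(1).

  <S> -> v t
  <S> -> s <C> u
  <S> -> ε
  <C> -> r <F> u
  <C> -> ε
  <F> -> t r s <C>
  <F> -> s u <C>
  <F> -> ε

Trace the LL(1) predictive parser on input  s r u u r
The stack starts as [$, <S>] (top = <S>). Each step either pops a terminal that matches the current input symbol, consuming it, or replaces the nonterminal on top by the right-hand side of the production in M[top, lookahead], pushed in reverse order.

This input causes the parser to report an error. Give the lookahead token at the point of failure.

step 1: stack=$ <S>  input=s r u u r $  — expand <S> -> s <C> u
step 2: stack=$ u <C> s  input=s r u u r $  — match s
step 3: stack=$ u <C>  input=r u u r $  — expand <C> -> r <F> u
step 4: stack=$ u u <F> r  input=r u u r $  — match r
step 5: stack=$ u u <F>  input=u u r $  — expand <F> -> ε
step 6: stack=$ u u  input=u u r $  — match u
step 7: stack=$ u  input=u r $  — match u
step 8: stack=$  input=r $  — error: stack empty but input remains

r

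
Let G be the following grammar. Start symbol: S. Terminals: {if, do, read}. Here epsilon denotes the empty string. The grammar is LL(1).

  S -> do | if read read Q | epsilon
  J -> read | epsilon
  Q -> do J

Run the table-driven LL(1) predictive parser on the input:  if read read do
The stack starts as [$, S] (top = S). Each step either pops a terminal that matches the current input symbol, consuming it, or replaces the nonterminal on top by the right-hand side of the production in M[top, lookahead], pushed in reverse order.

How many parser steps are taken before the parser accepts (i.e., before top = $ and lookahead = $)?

7

     Stack             Input              Action
  1  $ S               if read read do $  expand S -> if read read Q
  2  $ Q read read if  if read read do $  match if
  3  $ Q read read     read read do $     match read
  4  $ Q read          read do $          match read
  5  $ Q               do $               expand Q -> do J
  6  $ J do            do $               match do
  7  $ J               $                  expand J -> epsilon
Accept reached after 7 steps.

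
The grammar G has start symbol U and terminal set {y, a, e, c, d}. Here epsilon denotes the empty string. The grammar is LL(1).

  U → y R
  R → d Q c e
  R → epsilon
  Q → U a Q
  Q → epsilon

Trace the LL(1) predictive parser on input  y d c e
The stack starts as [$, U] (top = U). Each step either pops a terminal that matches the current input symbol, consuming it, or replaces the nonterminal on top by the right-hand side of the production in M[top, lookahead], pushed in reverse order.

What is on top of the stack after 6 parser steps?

step 1: stack=$ U  input=y d c e $  — expand U → y R
step 2: stack=$ R y  input=y d c e $  — match y
step 3: stack=$ R  input=d c e $  — expand R → d Q c e
step 4: stack=$ e c Q d  input=d c e $  — match d
step 5: stack=$ e c Q  input=c e $  — expand Q → epsilon
step 6: stack=$ e c  input=c e $  — match c
Stack after step 6: $ e (top = e).

e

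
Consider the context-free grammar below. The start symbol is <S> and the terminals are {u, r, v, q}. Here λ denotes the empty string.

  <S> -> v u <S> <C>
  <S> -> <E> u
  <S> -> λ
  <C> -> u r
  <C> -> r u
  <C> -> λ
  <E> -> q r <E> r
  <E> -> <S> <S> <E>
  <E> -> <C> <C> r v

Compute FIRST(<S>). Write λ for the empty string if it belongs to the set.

FIRST(<C>): from <C>->u r we get {u}; from <C>->r u we get {r}; from <C>->λ we get {λ}. So FIRST(<C>) = {λ, r, u}.
FIRST(<S>): from <S>->v u <S> <C> we get {v}; from <S>-><E> u we get {q, r, u, v}; from <S>->λ we get {λ}. So FIRST(<S>) = {λ, q, r, u, v}.
FIRST(<E>): from <E>->q r <E> r we get {q}; from <E>-><S> <S> <E> we get {q, r, u, v}; from <E>-><C> <C> r v we get {r, u}. So FIRST(<E>) = {q, r, u, v}.

{λ, q, r, u, v}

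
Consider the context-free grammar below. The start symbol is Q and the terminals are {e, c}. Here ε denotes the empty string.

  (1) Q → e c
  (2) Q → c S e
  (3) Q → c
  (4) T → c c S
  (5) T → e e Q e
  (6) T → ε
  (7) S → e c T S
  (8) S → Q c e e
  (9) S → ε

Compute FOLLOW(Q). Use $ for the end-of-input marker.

FIRST(Q): from Q→e c we get {e}; from Q→c S e we get {c}; from Q→c we get {c}. So FIRST(Q) = {c, e}.
FIRST(T): from T→c c S we get {c}; from T→e e Q e we get {e}; from T→ε we get {ε}. So FIRST(T) = {ε, c, e}.
FIRST(S): from S→e c T S we get {e}; from S→Q c e e we get {c, e}; from S→ε we get {ε}. So FIRST(S) = {ε, c, e}.
FOLLOW(Q) includes $ since Q is the start symbol.
FOLLOW(Q): in T→e e Q e, Q is followed by e with FIRST {e}; in S→Q c e e, Q is followed by c e e with FIRST {c}. Thus FOLLOW(Q) = {$, c, e}.
FOLLOW(T): in S→e c T S, T is followed by S with FIRST {ε, c, e}; in S→e c T S, the suffix after T is nullable, so FOLLOW(T) ⊇ FOLLOW(S) = {c, e}. Thus FOLLOW(T) = {c, e}.
FOLLOW(S): in Q→c S e, S is followed by e with FIRST {e}; in T→c c S, the suffix after S is empty, so FOLLOW(S) ⊇ FOLLOW(T) = {c, e}; in S→e c T S, the suffix after S is empty (adds nothing new). Thus FOLLOW(S) = {c, e}.

{$, c, e}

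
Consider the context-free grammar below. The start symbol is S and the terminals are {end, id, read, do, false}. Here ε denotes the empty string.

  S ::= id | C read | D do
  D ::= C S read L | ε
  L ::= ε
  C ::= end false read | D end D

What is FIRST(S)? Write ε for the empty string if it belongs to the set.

{do, end, id}

FIRST(L): from L::=ε we get {ε}. So FIRST(L) = {ε}.
FIRST(S): from S::=id we get {id}; from S::=C read we get {end}; from S::=D do we get {do, end}. So FIRST(S) = {do, end, id}.
FIRST(D): from D::=C S read L we get {end}; from D::=ε we get {ε}. So FIRST(D) = {ε, end}.
FIRST(C): from C::=end false read we get {end}; from C::=D end D we get {end}. So FIRST(C) = {end}.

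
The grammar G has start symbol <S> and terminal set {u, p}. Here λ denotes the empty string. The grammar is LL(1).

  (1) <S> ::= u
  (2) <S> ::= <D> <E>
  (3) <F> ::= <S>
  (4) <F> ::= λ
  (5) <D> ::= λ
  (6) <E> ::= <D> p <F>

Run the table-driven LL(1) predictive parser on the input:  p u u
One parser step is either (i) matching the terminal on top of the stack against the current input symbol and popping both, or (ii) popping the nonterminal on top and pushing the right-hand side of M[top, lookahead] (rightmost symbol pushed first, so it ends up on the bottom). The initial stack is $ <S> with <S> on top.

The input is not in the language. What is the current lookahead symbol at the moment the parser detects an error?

     Stack        Input    Action
  1  $ <S>        p u u $  expand <S> ::= <D> <E>
  2  $ <E> <D>    p u u $  expand <D> ::= λ
  3  $ <E>        p u u $  expand <E> ::= <D> p <F>
  4  $ <F> p <D>  p u u $  expand <D> ::= λ
  5  $ <F> p      p u u $  match p
  6  $ <F>        u u $    expand <F> ::= <S>
  7  $ <S>        u u $    expand <S> ::= u
  8  $ u          u u $    match u
  9  $            u $      error: stack empty but input remains

u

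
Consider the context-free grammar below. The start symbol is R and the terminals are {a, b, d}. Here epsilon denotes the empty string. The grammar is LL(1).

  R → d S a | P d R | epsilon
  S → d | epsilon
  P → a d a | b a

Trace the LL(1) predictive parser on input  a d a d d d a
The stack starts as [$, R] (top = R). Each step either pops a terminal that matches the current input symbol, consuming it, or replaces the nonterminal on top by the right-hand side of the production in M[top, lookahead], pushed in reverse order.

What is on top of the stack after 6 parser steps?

step 1: stack=$ R  input=a d a d d d a $  — expand R → P d R
step 2: stack=$ R d P  input=a d a d d d a $  — expand P → a d a
step 3: stack=$ R d a d a  input=a d a d d d a $  — match a
step 4: stack=$ R d a d  input=d a d d d a $  — match d
step 5: stack=$ R d a  input=a d d d a $  — match a
step 6: stack=$ R d  input=d d d a $  — match d
Stack after step 6: $ R (top = R).

R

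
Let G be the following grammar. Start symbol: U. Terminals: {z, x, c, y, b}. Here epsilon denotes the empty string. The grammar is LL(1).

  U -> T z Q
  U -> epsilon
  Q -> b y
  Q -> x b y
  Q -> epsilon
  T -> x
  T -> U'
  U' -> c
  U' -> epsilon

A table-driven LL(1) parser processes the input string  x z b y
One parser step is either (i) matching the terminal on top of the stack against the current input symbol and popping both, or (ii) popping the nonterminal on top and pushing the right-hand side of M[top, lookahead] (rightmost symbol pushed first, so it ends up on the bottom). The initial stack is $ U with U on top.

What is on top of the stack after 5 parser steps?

     Stack    Input      Action
  1  $ U      x z b y $  expand U -> T z Q
  2  $ Q z T  x z b y $  expand T -> x
  3  $ Q z x  x z b y $  match x
  4  $ Q z    z b y $    match z
  5  $ Q      b y $      expand Q -> b y
Stack after step 5: $ y b (top = b).

b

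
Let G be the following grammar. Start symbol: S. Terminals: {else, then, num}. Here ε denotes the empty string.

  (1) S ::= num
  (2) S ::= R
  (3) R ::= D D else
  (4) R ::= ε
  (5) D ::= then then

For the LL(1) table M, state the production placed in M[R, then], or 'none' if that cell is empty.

FIRST(D) = {then}
FIRST(R) = {ε, then}  (via D D else)
FIRST(S) = {ε, num, then}  (via R)
FOLLOW(S) includes $ since S is the start symbol.
FOLLOW(S): S appears on no right-hand side. Thus FOLLOW(S) = {$}.
FOLLOW(R): in S::=R, the suffix after R is empty, so FOLLOW(R) ⊇ FOLLOW(S) = {$}. Thus FOLLOW(R) = {$}.
For R ::= D D else: FIRST(D D else) = {then}, so it goes in M[R, t] for t ∈ {then}.
For R ::= ε: FIRST(ε) = {ε}, so it goes in M[R, t] for t ∈ {}; since ε ∈ FIRST, also for every t ∈ FOLLOW(R) = {$}.

R ::= D D else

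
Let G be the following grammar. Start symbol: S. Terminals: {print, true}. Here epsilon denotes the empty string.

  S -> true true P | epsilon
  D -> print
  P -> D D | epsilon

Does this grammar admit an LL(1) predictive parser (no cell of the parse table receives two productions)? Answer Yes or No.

Yes

FIRST(S) = {epsilon, true}
FIRST(D) = {print}
FIRST(P) = {epsilon, print}
FOLLOW(S) = {$}
FOLLOW(D) = {$, print}
FOLLOW(P) = {$}
Each cell of M receives at most one production.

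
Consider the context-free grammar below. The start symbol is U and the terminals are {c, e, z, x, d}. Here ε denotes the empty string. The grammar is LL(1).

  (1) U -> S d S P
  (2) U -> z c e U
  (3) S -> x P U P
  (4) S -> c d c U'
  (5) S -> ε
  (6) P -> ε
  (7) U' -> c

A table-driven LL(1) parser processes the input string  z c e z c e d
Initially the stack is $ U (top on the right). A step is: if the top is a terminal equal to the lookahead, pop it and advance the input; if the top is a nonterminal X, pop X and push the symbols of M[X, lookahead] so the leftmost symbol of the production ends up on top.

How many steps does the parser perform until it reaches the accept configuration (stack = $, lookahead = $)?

      Stack      Input            Action
   1  $ U        z c e z c e d $  expand U -> z c e U
   2  $ U e c z  z c e z c e d $  match z
   3  $ U e c    c e z c e d $    match c
   4  $ U e      e z c e d $      match e
   5  $ U        z c e d $        expand U -> z c e U
   6  $ U e c z  z c e d $        match z
   7  $ U e c    c e d $          match c
   8  $ U e      e d $            match e
   9  $ U        d $              expand U -> S d S P
  10  $ P S d S  d $              expand S -> ε
  11  $ P S d    d $              match d
  12  $ P S      $                expand S -> ε
  13  $ P        $                expand P -> ε
Accept reached after 13 steps.

13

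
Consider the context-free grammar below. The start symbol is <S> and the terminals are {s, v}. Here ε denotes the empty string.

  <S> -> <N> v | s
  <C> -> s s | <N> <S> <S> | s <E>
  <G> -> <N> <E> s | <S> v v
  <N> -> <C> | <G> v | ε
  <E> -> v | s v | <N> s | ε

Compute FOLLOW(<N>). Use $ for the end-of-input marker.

FIRST(<S>): from <S>-><N> v we get {s, v}; from <S>->s we get {s}. So FIRST(<S>) = {s, v}.
FIRST(<C>): from <C>->s s we get {s}; from <C>-><N> <S> <S> we get {s, v}; from <C>->s <E> we get {s}. So FIRST(<C>) = {s, v}.
FIRST(<G>): from <G>-><N> <E> s we get {s, v}; from <G>-><S> v v we get {s, v}. So FIRST(<G>) = {s, v}.
FIRST(<N>): from <N>-><C> we get {s, v}; from <N>-><G> v we get {s, v}; from <N>->ε we get {ε}. So FIRST(<N>) = {ε, s, v}.
FIRST(<E>): from <E>->v we get {v}; from <E>->s v we get {s}; from <E>-><N> s we get {s, v}; from <E>->ε we get {ε}. So FIRST(<E>) = {ε, s, v}.
FOLLOW(<S>) includes $ since <S> is the start symbol.
FOLLOW(<G>): in <N>-><G> v, <G> is followed by v with FIRST {v}. Thus FOLLOW(<G>) = {v}.
FOLLOW(<N>): in <S>-><N> v, <N> is followed by v with FIRST {v}; in <C>-><N> <S> <S>, <N> is followed by <S> <S> with FIRST {s, v}; in <G>-><N> <E> s, <N> is followed by <E> s with FIRST {s, v}; in <E>-><N> s, <N> is followed by s with FIRST {s}. Thus FOLLOW(<N>) = {s, v}.
FOLLOW(<C>): in <N>-><C>, the suffix after <C> is empty, so FOLLOW(<C>) ⊇ FOLLOW(<N>) = {s, v}. Thus FOLLOW(<C>) = {s, v}.
FOLLOW(<S>): in <C>-><N> <S> <S> (occurrence 1), <S> is followed by <S> with FIRST {s, v}; in <C>-><N> <S> <S> (occurrence 2), the suffix after <S> is empty, so FOLLOW(<S>) ⊇ FOLLOW(<C>) = {s, v}; in <G>-><S> v v, <S> is followed by v v with FIRST {v}. Thus FOLLOW(<S>) = {$, s, v}.
FOLLOW(<E>): in <C>->s <E>, the suffix after <E> is empty, so FOLLOW(<E>) ⊇ FOLLOW(<C>) = {s, v}; in <G>-><N> <E> s, <E> is followed by s with FIRST {s}. Thus FOLLOW(<E>) = {s, v}.

{s, v}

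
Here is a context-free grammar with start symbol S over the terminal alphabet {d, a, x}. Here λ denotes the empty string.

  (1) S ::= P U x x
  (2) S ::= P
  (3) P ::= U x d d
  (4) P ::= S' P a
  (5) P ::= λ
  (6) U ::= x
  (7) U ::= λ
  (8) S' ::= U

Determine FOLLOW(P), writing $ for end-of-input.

FIRST(U): from U::=x we get {x}; from U::=λ we get {λ}. So FIRST(U) = {λ, x}.
FIRST(S'): from S'::=U we get {λ, x}. So FIRST(S') = {λ, x}.
FIRST(P): from P::=U x d d we get {x}; from P::=S' P a we get {a, x}; from P::=λ we get {λ}. So FIRST(P) = {λ, a, x}.
FIRST(S): from S::=P U x x we get {a, x}; from S::=P we get {λ, a, x}. So FIRST(S) = {λ, a, x}.
FOLLOW(S) includes $ since S is the start symbol.
FOLLOW(S): S appears on no right-hand side. Thus FOLLOW(S) = {$}.
FOLLOW(P): in S::=P U x x, P is followed by U x x with FIRST {x}; in S::=P, the suffix after P is empty, so FOLLOW(P) ⊇ FOLLOW(S) = {$}; in P::=S' P a, P is followed by a with FIRST {a}. Thus FOLLOW(P) = {$, a, x}.
FOLLOW(S'): in P::=S' P a, S' is followed by P a with FIRST {a, x}. Thus FOLLOW(S') = {a, x}.
FOLLOW(U): in S::=P U x x, U is followed by x x with FIRST {x}; in P::=U x d d, U is followed by x d d with FIRST {x}; in S'::=U, the suffix after U is empty, so FOLLOW(U) ⊇ FOLLOW(S') = {a, x}. Thus FOLLOW(U) = {a, x}.

{$, a, x}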